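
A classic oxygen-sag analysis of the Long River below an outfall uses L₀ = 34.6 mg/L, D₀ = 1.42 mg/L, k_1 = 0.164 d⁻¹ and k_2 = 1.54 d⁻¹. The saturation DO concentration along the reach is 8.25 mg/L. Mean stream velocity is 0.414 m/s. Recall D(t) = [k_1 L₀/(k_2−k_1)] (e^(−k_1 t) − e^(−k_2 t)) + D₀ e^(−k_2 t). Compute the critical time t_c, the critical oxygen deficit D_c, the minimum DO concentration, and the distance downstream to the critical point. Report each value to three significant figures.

t_c ≈ 1.32 d; D_c ≈ 2.97 mg/L; min DO ≈ 5.28 mg/L; x_c ≈ 47.2 km

t_c = [1/(k_2−k_1)] ln[(k_2/k_1)(1 − D₀(k_2−k_1)/(k_1 L₀))]
= [1/(1.54−0.164)] ln[(1.54/0.164)(1 − 1.42×1.376/(0.164×34.6))]
= (1/1.376) ln[9.390 × 0.6557] = 0.7267 × ln(6.157) = 0.7267 × 1.818 = 1.321 d.
D_c = (k_1/k_2) L₀ e^(−k_1 t_c) = (0.164/1.54) × 34.6 × e^(−0.164×1.321) = 0.1065 × 34.6 × 0.8052 = 2.967 mg/L.
Minimum DO = C_s − D_c = 8.25 − 2.967 = 5.283 mg/L.
x_c = v t_c = 0.414 m/s × 1.321 d × 86400 s/d = 47250 m ≈ 47.2 km.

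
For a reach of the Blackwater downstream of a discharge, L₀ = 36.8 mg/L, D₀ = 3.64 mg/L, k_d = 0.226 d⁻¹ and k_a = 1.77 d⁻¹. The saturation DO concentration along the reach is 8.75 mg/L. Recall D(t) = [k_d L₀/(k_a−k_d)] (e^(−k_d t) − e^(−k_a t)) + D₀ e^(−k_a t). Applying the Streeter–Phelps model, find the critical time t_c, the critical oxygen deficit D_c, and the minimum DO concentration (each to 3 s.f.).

With k_a/k_d = 7.832 and 1 − D₀(k_a−k_d)/(k_d L₀) = 0.3242,
t_c = ln(7.832 × 0.3242) / (1.77 − 0.226) = ln(2.539) / 1.544 = 0.9319/1.544 = 0.6036 d.
D_c = (k_d/k_a) L₀ e^(−k_d t_c) = (0.226/1.77) × 36.8 × e^(−0.226×0.6036) = 0.1277 × 36.8 × 0.8725 = 4.100 mg/L.
Minimum DO = C_s − D_c = 8.75 − 4.100 = 4.650 mg/L.

t_c ≈ 0.604 d; D_c ≈ 4.10 mg/L; min DO ≈ 4.65 mg/L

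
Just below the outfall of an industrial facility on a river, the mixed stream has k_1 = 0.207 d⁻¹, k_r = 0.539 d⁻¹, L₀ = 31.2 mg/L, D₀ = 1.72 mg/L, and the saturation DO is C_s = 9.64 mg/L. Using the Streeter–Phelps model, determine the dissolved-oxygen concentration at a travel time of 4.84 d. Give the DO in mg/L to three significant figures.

DO ≈ 3.80 mg/L

k_1 L₀/(k_r−k_1) = 0.207×31.2/(0.539−0.207) = 6.458/0.3320 = 19.45 mg/L.
e^(−k_1 t) = e^(−0.207×4.840) = 0.3672; e^(−k_r t) = e^(−0.539×4.840) = 0.07363.
D = 19.45 × (0.3672 − 0.07363) + 1.72 × 0.07363 = 5.711 + 0.1266 = 5.837 mg/L.
DO = C_s − D = 9.64 − 5.837 = 3.803 mg/L.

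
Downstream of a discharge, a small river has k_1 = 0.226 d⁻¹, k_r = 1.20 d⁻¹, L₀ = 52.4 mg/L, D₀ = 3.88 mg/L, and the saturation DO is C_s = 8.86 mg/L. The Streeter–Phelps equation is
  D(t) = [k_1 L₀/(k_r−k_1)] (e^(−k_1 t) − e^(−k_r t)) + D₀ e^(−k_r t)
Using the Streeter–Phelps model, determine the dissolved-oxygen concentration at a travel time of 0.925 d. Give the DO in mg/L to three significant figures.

DO ≈ 1.72 mg/L

k_1 L₀/(k_r−k_1) = 0.226×52.4/(1.20−0.226) = 11.84/0.9740 = 12.16 mg/L.
e^(−k_1 t) = e^(−0.226×0.9250) = 0.8114; e^(−k_r t) = e^(−1.20×0.9250) = 0.3296.
D = 12.16 × (0.8114 − 0.3296) + 3.88 × 0.3296 = 5.858 + 1.279 = 7.137 mg/L.
DO = C_s − D = 8.86 − 7.137 = 1.723 mg/L.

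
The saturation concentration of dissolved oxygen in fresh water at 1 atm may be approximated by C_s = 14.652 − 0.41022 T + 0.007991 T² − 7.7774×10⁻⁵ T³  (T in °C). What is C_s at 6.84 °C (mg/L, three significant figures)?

C_s ≈ 12.2 mg/L

C_s = 14.652 − 0.41022×6.84 + 0.007991×6.84² − 7.7774×10⁻⁵×6.84³ = 12.20 mg/L.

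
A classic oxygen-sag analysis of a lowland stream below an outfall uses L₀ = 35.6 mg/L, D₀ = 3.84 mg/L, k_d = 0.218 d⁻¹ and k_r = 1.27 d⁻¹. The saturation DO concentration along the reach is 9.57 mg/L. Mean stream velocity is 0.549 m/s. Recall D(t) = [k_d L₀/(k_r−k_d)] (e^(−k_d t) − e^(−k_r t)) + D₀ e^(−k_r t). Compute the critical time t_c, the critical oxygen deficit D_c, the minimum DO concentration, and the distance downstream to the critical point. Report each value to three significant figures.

t_c ≈ 0.976 d; D_c ≈ 4.94 mg/L; min DO ≈ 4.63 mg/L; x_c ≈ 46.3 km

At the critical point dD/dt = 0, so k_d L₀ e^(−k_d t) = k_r D. Substituting D(t) from the Streeter–Phelps equation and solving for t gives
t_c = ln[(k_r/k_d)(1 − D₀(k_r−k_d)/(k_d L₀))] / (k_r−k_d).
Here k_r−k_d = 1.052 d⁻¹ and 1 − D₀(k_r−k_d)/(k_d L₀) = 1 − 3.84×1.052/(0.218×35.6) = 0.4795, so
t_c = ln(5.826 × 0.4795) / 1.052 = 1.027 / 1.052 = 0.9764 d.
L(t_c) = L₀ e^(−k_d t_c) = 35.6 × 0.8083 = 28.77 mg/L, and at the critical point k_r D_c = k_d L, so D_c = (0.218/1.27) × 28.77 = 4.939 mg/L.
Minimum DO = C_s − D_c = 9.57 − 4.939 = 4.631 mg/L.
x_c = v t_c = 0.549 m/s × 0.9764 d × 86400 s/d = 46320 m ≈ 46.3 km.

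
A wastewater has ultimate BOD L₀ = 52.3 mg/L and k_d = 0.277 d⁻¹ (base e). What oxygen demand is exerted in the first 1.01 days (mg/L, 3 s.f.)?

y_t = L₀(1 − e^(−k_d t)) = 52.3 × (1 − e^(−0.277×1.01))
= 52.3 × (1 − 0.7560) = 52.3 × 0.2440 = 12.76 mg/L.

y ≈ 12.8 mg/L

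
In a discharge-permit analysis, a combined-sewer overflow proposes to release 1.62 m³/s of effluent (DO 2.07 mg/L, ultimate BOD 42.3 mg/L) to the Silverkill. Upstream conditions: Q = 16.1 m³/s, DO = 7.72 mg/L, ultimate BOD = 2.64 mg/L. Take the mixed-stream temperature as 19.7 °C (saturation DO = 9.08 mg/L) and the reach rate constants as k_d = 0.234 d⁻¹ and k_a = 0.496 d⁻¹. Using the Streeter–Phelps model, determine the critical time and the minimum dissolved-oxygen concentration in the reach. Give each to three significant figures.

t_c ≈ 1.31 d; minimum DO ≈ 6.90 mg/L

Mixed DO = (16.1×7.72 + 1.62×2.07)/(16.1+1.62) = 127.6/17.72 = 7.203 mg/L.
Mixed L₀ = (16.1×2.64 + 1.62×42.3)/(17.72) = 111.0/17.72 = 6.266 mg/L.
Initial deficit D₀ = C_s − DO₀ = 9.08 − 7.203 = 1.877 mg/L.
t_c = (1/0.2620) ln[(0.496/0.234)(1 − 1.877×0.2620/(0.234×6.266))] = 3.817 × ln(1.409) = 1.308 d.
D_c = (0.234/0.496) × 6.266 × e^(−0.234×1.308) = 0.4718 × 6.266 × 0.7363 = 2.176 mg/L.
Minimum DO = 9.08 − 2.176 = 6.904 mg/L.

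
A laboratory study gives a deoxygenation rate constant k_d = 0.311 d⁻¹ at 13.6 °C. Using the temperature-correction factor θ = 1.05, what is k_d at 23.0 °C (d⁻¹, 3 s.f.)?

k_d(T₂) = k_d(T₁) · θ^(T₂−T₁) = 0.311 × 1.05^(23.0−13.6)
= 0.311 × 1.05^9.40 = 0.311 × 1.582 = 0.4920 d⁻¹.

k_d ≈ 0.492 d⁻¹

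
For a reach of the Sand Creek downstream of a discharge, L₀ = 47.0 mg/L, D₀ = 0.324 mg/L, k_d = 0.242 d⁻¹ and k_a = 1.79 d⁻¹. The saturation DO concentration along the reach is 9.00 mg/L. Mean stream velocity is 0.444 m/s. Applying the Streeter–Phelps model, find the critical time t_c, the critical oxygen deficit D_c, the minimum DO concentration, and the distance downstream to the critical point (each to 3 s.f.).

t_c ≈ 1.26 d; D_c ≈ 4.68 mg/L; min DO ≈ 4.32 mg/L; x_c ≈ 48.5 km

t_c = [1/(k_a−k_d)] ln[(k_a/k_d)(1 − D₀(k_a−k_d)/(k_d L₀))]
= [1/(1.79−0.242)] ln[(1.79/0.242)(1 − 0.324×1.548/(0.242×47.0))]
= (1/1.548) ln[7.397 × 0.9559] = 0.6460 × ln(7.071) = 0.6460 × 1.956 = 1.264 d.
D_c = (k_d/k_a) L₀ e^(−k_d t_c) = (0.242/1.79) × 47.0 × e^(−0.242×1.264) = 0.1352 × 47.0 × 0.7366 = 4.680 mg/L.
Minimum DO = C_s − D_c = 9.00 − 4.680 = 4.320 mg/L.
x_c = v t_c = 0.444 m/s × 1.264 d × 86400 s/d = 48470 m ≈ 48.5 km.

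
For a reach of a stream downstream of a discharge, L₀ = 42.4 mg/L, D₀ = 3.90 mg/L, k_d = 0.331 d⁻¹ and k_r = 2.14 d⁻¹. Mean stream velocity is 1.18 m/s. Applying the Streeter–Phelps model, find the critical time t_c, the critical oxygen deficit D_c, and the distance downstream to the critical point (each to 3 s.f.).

t_c ≈ 0.646 d; D_c ≈ 5.30 mg/L; x_c ≈ 65.8 km

At the critical point dD/dt = 0, so k_d L₀ e^(−k_d t) = k_r D. Substituting D(t) from the Streeter–Phelps equation and solving for t gives
t_c = ln[(k_r/k_d)(1 − D₀(k_r−k_d)/(k_d L₀))] / (k_r−k_d).
Here k_r−k_d = 1.809 d⁻¹ and 1 − D₀(k_r−k_d)/(k_d L₀) = 1 − 3.90×1.809/(0.331×42.4) = 0.4973, so
t_c = ln(6.465 × 0.4973) / 1.809 = 1.168 / 1.809 = 0.6456 d.
L(t_c) = L₀ e^(−k_d t_c) = 42.4 × 0.8076 = 34.24 mg/L, and at the critical point k_r D_c = k_d L, so D_c = (0.331/2.14) × 34.24 = 5.296 mg/L.
x_c = v t_c = 1.18 m/s × 0.6456 d × 86400 s/d = 65820 m ≈ 65.8 km.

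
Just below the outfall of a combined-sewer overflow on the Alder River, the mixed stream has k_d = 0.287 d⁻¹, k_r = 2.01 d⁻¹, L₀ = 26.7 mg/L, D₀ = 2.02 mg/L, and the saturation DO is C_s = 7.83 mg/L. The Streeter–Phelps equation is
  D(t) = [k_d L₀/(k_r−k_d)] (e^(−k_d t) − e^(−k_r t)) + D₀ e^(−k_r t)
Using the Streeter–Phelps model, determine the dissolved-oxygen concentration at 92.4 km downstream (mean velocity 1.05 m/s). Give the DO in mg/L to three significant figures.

Travel time t = x/v = 92.4 km / (1.05 m/s) = 92400 m / 1.05 m/s = 88000 s = 1.019 d.
k_d L₀/(k_r−k_d) = 0.287×26.7/(2.01−0.287) = 7.663/1.723 = 4.447 mg/L.
e^(−k_d t) = e^(−0.287×1.019) = 0.7465; e^(−k_r t) = e^(−2.01×1.019) = 0.1291.
D = 4.447 × (0.7465 − 0.1291) + 2.02 × 0.1291 = 2.746 + 0.2608 = 3.007 mg/L.
DO = C_s − D = 7.83 − 3.007 = 4.823 mg/L.

DO ≈ 4.82 mg/L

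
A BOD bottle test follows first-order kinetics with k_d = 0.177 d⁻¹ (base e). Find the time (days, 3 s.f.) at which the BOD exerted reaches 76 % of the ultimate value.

y/L₀ = 1 − e^(−k_d t) = 0.76 ⇒ e^(−k_d t) = 0.240
t = −ln(0.240) / 0.177 = 1.427 / 0.177 = 8.063 d.

t ≈ 8.06 d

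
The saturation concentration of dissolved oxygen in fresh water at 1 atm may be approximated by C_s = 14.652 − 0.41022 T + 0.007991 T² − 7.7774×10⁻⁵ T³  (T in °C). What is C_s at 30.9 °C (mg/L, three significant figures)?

C_s = 14.652 − 0.41022×30.9 + 0.007991×30.9² − 7.7774×10⁻⁵×30.9³ = 7.311 mg/L.

C_s ≈ 7.31 mg/L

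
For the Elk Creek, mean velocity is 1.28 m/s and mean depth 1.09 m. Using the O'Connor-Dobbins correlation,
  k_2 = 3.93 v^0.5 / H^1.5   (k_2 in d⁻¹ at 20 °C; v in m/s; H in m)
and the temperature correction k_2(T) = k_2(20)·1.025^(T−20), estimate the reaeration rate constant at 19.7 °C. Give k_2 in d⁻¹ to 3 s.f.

k_2(20) = 3.93 × 1.28^0.5 / 1.09^1.5 = 3.93 × 1.131 / 1.138 = 3.907 d⁻¹.
k_2(19.7) = 3.907 × 1.025^(19.7−20) = 3.907 × 0.9926 = 3.878 d⁻¹.

k_2 ≈ 3.88 d⁻¹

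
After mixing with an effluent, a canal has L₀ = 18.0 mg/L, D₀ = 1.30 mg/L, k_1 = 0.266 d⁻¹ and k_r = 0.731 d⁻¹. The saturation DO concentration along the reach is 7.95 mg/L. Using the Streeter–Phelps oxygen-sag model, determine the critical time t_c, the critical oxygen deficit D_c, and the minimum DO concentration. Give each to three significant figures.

t_c ≈ 1.88 d; D_c ≈ 3.97 mg/L; min DO ≈ 3.98 mg/L

t_c = [1/(k_r−k_1)] ln[(k_r/k_1)(1 − D₀(k_r−k_1)/(k_1 L₀))]
= [1/(0.731−0.266)] ln[(0.731/0.266)(1 − 1.30×0.4650/(0.266×18.0))]
= (1/0.4650) ln[2.748 × 0.8737] = 2.151 × ln(2.401) = 2.151 × 0.8760 = 1.884 d.
D_c = (k_1/k_r) L₀ e^(−k_1 t_c) = (0.266/0.731) × 18.0 × e^(−0.266×1.884) = 0.3639 × 18.0 × 0.6059 = 3.968 mg/L.
Minimum DO = C_s − D_c = 7.95 − 3.968 = 3.982 mg/L.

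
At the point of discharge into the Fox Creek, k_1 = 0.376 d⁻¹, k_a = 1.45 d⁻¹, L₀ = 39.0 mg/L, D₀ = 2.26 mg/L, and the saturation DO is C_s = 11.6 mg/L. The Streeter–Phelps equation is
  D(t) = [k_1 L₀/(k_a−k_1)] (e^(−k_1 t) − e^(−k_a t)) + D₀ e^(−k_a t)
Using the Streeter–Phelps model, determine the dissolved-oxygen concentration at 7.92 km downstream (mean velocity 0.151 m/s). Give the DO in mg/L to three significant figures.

Travel time t = x/v = 7.92 km / (0.151 m/s) = 7920 m / 0.151 m/s = 52450 s = 0.6071 d.
k_1 L₀/(k_a−k_1) = 0.376×39.0/(1.45−0.376) = 14.66/1.074 = 13.65 mg/L.
e^(−k_1 t) = e^(−0.376×0.6071) = 0.7959; e^(−k_a t) = e^(−1.45×0.6071) = 0.4147.
D = 13.65 × (0.7959 − 0.4147) + 2.26 × 0.4147 = 5.205 + 0.9372 = 6.142 mg/L.
DO = C_s − D = 11.6 − 6.142 = 5.458 mg/L.

DO ≈ 5.46 mg/L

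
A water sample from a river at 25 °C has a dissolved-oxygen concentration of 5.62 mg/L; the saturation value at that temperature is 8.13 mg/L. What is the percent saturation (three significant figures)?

69.1 % saturation

% saturation = C/C_s × 100 = 5.62/8.13 × 100 = 69.1 %.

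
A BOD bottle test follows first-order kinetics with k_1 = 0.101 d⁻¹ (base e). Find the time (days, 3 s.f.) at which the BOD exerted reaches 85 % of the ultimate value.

t ≈ 18.8 d

y/L₀ = 1 − e^(−k_1 t) = 0.85 ⇒ e^(−k_1 t) = 0.150
t = −ln(0.150) / 0.101 = 1.897 / 0.101 = 18.78 d.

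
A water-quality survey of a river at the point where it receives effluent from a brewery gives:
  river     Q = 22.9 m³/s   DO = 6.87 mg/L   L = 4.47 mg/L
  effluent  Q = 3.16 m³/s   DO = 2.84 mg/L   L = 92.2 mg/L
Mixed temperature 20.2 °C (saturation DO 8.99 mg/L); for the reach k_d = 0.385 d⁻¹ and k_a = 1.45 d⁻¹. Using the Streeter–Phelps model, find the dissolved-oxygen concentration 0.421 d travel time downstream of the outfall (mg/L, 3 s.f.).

Mixed DO = (22.9×6.87 + 3.16×2.84)/(22.9+3.16) = 166.3/26.06 = 6.381 mg/L.
Mixed L₀ = (22.9×4.47 + 3.16×92.2)/(26.06) = 393.7/26.06 = 15.11 mg/L.
Initial deficit D₀ = C_s − DO₀ = 8.99 − 6.381 = 2.609 mg/L.
D(0.421) = [0.385×15.11/(1.45−0.385)](e^(−0.385×0.421) − e^(−1.45×0.421)) + 2.609 e^(−1.45×0.421)
= 5.462 × (0.8504 − 0.5431) + 2.609 × 0.5431 = 3.095 mg/L.
DO = 8.99 − 3.095 = 5.895 mg/L.

DO ≈ 5.90 mg/L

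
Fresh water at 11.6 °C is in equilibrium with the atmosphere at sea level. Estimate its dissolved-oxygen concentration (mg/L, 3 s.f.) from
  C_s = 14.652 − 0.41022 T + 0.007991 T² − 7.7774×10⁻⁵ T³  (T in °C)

C_s = 14.652 − 0.41022×11.6 + 0.007991×11.6² − 7.7774×10⁻⁵×11.6³ = 10.85 mg/L.

C_s ≈ 10.8 mg/L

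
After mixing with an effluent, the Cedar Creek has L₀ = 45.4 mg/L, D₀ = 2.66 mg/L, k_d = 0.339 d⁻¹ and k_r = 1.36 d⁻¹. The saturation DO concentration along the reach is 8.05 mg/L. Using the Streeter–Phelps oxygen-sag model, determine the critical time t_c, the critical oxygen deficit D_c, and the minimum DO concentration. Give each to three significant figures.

t_c ≈ 1.17 d; D_c ≈ 7.61 mg/L; min DO ≈ 0.440 mg/L

t_c = [1/(k_r−k_d)] ln[(k_r/k_d)(1 − D₀(k_r−k_d)/(k_d L₀))]
= [1/(1.36−0.339)] ln[(1.36/0.339)(1 − 2.66×1.021/(0.339×45.4))]
= (1/1.021) ln[4.012 × 0.8235] = 0.9794 × ln(3.304) = 0.9794 × 1.195 = 1.171 d.
D_c = (k_d/k_r) L₀ e^(−k_d t_c) = (0.339/1.36) × 45.4 × e^(−0.339×1.171) = 0.2493 × 45.4 × 0.6725 = 7.610 mg/L.
Minimum DO = C_s − D_c = 8.05 − 7.610 = 0.4400 mg/L.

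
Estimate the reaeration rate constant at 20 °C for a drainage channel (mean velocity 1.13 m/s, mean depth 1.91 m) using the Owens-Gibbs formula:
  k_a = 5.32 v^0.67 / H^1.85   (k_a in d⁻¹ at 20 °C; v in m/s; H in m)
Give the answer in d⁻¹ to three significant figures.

k_a ≈ 1.74 d⁻¹

k_a = 5.32 × 1.13^0.67 / 1.91^1.85 = 5.32 × 1.085 / 3.311 = 1.744 d⁻¹.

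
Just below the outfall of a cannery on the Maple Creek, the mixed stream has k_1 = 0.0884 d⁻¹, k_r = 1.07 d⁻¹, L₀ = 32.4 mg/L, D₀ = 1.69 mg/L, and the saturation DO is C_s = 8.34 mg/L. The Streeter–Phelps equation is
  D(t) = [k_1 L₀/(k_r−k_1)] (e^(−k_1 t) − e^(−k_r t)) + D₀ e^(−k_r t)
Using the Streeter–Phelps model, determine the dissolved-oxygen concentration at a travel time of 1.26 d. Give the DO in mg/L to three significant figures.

k_1 L₀/(k_r−k_1) = 0.0884×32.4/(1.07−0.0884) = 2.864/0.9816 = 2.918 mg/L.
e^(−k_1 t) = e^(−0.0884×1.260) = 0.8946; e^(−k_r t) = e^(−1.07×1.260) = 0.2597.
D = 2.918 × (0.8946 − 0.2597) + 1.69 × 0.2597 = 1.853 + 0.4389 = 2.291 mg/L.
DO = C_s − D = 8.34 − 2.291 = 6.049 mg/L.

DO ≈ 6.05 mg/L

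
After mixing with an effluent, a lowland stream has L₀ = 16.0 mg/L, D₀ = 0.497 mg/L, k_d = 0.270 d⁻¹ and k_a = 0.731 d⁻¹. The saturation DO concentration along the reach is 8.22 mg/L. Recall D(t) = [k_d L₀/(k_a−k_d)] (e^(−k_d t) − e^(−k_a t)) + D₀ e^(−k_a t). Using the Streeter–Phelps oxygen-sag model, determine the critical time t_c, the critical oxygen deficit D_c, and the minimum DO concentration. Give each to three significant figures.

t_c ≈ 2.04 d; D_c ≈ 3.40 mg/L; min DO ≈ 4.82 mg/L

t_c = [1/(k_a−k_d)] ln[(k_a/k_d)(1 − D₀(k_a−k_d)/(k_d L₀))]
= [1/(0.731−0.270)] ln[(0.731/0.270)(1 − 0.497×0.4610/(0.270×16.0))]
= (1/0.4610) ln[2.707 × 0.9470] = 2.169 × ln(2.564) = 2.169 × 0.9415 = 2.042 d.
D_c = (k_d/k_a) L₀ e^(−k_d t_c) = (0.270/0.731) × 16.0 × e^(−0.270×2.042) = 0.3694 × 16.0 × 0.5761 = 3.405 mg/L.
Minimum DO = C_s − D_c = 8.22 − 3.405 = 4.815 mg/L.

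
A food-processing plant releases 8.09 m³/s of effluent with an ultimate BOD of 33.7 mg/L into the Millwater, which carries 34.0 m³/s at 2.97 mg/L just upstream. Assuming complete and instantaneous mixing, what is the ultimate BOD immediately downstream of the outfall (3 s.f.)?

8.88 mg/L

Flow-weighted mixing: C = (Q_r C_r + Q_w C_w)/(Q_r + Q_w)
= (34.0×2.97 + 8.09×33.7)/(34.0 + 8.09) = 373.6/42.09 = 8.877 mg/L.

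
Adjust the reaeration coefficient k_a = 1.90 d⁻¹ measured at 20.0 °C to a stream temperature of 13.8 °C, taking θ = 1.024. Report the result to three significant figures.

k_a(T₂) = k_a(T₁) · θ^(T₂−T₁) = 1.90 × 1.024^(13.8−20.0)
= 1.90 × 1.024^-6.20 = 1.90 × 0.8633 = 1.640 d⁻¹.

k_a ≈ 1.64 d⁻¹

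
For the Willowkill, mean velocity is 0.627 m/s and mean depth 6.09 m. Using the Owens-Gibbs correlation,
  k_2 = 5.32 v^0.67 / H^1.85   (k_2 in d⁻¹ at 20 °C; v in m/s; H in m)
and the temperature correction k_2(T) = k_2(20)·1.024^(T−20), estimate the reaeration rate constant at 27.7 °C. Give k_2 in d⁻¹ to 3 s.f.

k_2 ≈ 0.165 d⁻¹

k_2(20) = 5.32 × 0.627^0.67 / 6.09^1.85 = 5.32 × 0.7314 / 28.28 = 0.1376 d⁻¹.
k_2(27.7) = 0.1376 × 1.024^(27.7−20) = 0.1376 × 1.200 = 0.1651 d⁻¹.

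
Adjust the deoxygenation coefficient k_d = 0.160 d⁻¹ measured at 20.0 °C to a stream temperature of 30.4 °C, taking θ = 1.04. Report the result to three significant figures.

k_d ≈ 0.241 d⁻¹

k_d(T₂) = k_d(T₁) · θ^(T₂−T₁) = 0.160 × 1.04^(30.4−20.0)
= 0.160 × 1.04^10.4 = 0.160 × 1.504 = 0.2406 d⁻¹.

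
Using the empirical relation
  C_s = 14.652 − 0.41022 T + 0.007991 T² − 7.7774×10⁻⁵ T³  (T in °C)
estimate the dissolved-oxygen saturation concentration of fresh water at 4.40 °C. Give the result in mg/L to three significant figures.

C_s ≈ 13.0 mg/L

C_s = 14.652 − 0.41022×4.40 + 0.007991×4.40² − 7.7774×10⁻⁵×4.40³ = 13.00 mg/L.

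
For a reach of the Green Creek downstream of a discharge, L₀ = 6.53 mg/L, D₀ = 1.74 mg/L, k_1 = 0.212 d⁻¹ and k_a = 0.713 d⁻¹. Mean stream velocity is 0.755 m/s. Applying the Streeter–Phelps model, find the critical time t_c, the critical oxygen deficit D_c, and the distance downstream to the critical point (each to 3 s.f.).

t_c = [1/(k_a−k_1)] ln[(k_a/k_1)(1 − D₀(k_a−k_1)/(k_1 L₀))]
= [1/(0.713−0.212)] ln[(0.713/0.212)(1 − 1.74×0.5010/(0.212×6.53))]
= (1/0.5010) ln[3.363 × 0.3703] = 1.996 × ln(1.245) = 1.996 × 0.2194 = 0.4380 d.
L(t_c) = L₀ e^(−k_1 t_c) = 6.53 × 0.9113 = 5.951 mg/L, and at the critical point k_a D_c = k_1 L, so D_c = (0.212/0.713) × 5.951 = 1.769 mg/L.
x_c = v t_c = 0.755 m/s × 0.4380 d × 86400 s/d = 28570 m ≈ 28.6 km.

t_c ≈ 0.438 d; D_c ≈ 1.77 mg/L; x_c ≈ 28.6 km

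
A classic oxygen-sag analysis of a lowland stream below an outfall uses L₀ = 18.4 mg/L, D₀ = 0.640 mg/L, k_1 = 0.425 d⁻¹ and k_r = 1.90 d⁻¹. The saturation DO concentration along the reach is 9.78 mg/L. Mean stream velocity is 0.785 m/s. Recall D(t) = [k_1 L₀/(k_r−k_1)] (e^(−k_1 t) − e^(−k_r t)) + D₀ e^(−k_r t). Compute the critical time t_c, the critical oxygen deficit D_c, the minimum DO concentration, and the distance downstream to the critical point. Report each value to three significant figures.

At the critical point dD/dt = 0, so k_1 L₀ e^(−k_1 t) = k_r D. Substituting D(t) from the Streeter–Phelps equation and solving for t gives
t_c = ln[(k_r/k_1)(1 − D₀(k_r−k_1)/(k_1 L₀))] / (k_r−k_1).
Here k_r−k_1 = 1.475 d⁻¹ and 1 − D₀(k_r−k_1)/(k_1 L₀) = 1 − 0.640×1.475/(0.425×18.4) = 0.8793, so
t_c = ln(4.471 × 0.8793) / 1.475 = 1.369 / 1.475 = 0.9280 d.
L(t_c) = L₀ e^(−k_1 t_c) = 18.4 × 0.6741 = 12.40 mg/L, and at the critical point k_r D_c = k_1 L, so D_c = (0.425/1.90) × 12.40 = 2.774 mg/L.
Minimum DO = C_s − D_c = 9.78 − 2.774 = 7.006 mg/L.
x_c = v t_c = 0.785 m/s × 0.9280 d × 86400 s/d = 62940 m ≈ 62.9 km.

t_c ≈ 0.928 d; D_c ≈ 2.77 mg/L; min DO ≈ 7.01 mg/L; x_c ≈ 62.9 km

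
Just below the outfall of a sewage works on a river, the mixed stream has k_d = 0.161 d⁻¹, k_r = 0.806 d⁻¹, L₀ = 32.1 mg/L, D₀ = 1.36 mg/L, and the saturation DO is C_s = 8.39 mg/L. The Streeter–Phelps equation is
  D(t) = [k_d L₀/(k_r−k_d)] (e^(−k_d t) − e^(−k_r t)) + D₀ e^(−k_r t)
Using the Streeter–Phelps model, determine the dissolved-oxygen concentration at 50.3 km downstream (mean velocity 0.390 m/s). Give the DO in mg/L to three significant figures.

Travel time t = x/v = 50.3 km / (0.390 m/s) = 50300 m / 0.390 m/s = 129000 s = 1.493 d.
k_d L₀/(k_r−k_d) = 0.161×32.1/(0.806−0.161) = 5.168/0.6450 = 8.013 mg/L.
e^(−k_d t) = e^(−0.161×1.493) = 0.7864; e^(−k_r t) = e^(−0.806×1.493) = 0.3002.
D = 8.013 × (0.7864 − 0.3002) + 1.36 × 0.3002 = 3.895 + 0.4083 = 4.303 mg/L.
DO = C_s − D = 8.39 − 4.303 = 4.087 mg/L.

DO ≈ 4.09 mg/L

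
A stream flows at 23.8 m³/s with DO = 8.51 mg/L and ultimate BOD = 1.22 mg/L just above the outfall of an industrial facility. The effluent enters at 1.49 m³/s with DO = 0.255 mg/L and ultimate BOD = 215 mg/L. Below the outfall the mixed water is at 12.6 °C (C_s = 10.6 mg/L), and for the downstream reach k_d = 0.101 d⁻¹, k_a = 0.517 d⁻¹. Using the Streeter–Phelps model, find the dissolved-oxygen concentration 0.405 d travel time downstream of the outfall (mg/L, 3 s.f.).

Mixed DO = (23.8×8.51 + 1.49×0.255)/(23.8+1.49) = 202.9/25.29 = 8.024 mg/L.
Mixed L₀ = (23.8×1.22 + 1.49×215)/(25.29) = 349.4/25.29 = 13.82 mg/L.
Initial deficit D₀ = C_s − DO₀ = 10.6 − 8.024 = 2.576 mg/L.
D(0.405) = [0.101×13.82/(0.517−0.101)](e^(−0.101×0.405) − e^(−0.517×0.405)) + 2.576 e^(−0.517×0.405)
= 3.354 × (0.9599 − 0.8111) + 2.576 × 0.8111 = 2.589 mg/L.
DO = 10.6 − 2.589 = 8.011 mg/L.

DO ≈ 8.01 mg/L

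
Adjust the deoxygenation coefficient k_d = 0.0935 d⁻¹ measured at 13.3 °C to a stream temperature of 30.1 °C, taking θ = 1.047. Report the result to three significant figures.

k_d(T₂) = k_d(T₁) · θ^(T₂−T₁) = 0.0935 × 1.047^(30.1−13.3)
= 0.0935 × 1.047^16.8 = 0.0935 × 2.163 = 0.2023 d⁻¹.

k_d ≈ 0.202 d⁻¹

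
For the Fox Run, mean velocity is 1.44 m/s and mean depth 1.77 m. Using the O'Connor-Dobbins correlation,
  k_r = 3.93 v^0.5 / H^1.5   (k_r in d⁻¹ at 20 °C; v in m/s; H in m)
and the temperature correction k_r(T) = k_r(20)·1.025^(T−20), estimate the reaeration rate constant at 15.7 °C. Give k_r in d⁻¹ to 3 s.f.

k_r(20) = 3.93 × 1.44^0.5 / 1.77^1.5 = 3.93 × 1.200 / 2.355 = 2.003 d⁻¹.
k_r(15.7) = 2.003 × 1.025^(15.7−20) = 2.003 × 0.8993 = 1.801 d⁻¹.

k_r ≈ 1.80 d⁻¹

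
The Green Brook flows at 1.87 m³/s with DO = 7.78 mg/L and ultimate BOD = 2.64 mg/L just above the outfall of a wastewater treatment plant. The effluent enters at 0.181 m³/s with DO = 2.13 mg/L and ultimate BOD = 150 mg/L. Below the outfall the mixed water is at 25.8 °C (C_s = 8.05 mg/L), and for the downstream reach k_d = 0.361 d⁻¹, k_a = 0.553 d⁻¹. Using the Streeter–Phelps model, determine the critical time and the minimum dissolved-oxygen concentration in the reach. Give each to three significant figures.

t_c ≈ 2.08 d; minimum DO ≈ 3.24 mg/L

Mixed DO = (1.87×7.78 + 0.181×2.13)/(1.87+0.181) = 14.93/2.051 = 7.281 mg/L.
Mixed L₀ = (1.87×2.64 + 0.181×150)/(2.051) = 32.09/2.051 = 15.64 mg/L.
Initial deficit D₀ = C_s − DO₀ = 8.05 − 7.281 = 0.7686 mg/L.
t_c = (1/0.1920) ln[(0.553/0.361)(1 − 0.7686×0.1920/(0.361×15.64))] = 5.208 × ln(1.492) = 2.083 d.
D_c = (0.361/0.553) × 15.64 × e^(−0.361×2.083) = 0.6528 × 15.64 × 0.4714 = 4.814 mg/L.
Minimum DO = 8.05 − 4.814 = 3.236 mg/L.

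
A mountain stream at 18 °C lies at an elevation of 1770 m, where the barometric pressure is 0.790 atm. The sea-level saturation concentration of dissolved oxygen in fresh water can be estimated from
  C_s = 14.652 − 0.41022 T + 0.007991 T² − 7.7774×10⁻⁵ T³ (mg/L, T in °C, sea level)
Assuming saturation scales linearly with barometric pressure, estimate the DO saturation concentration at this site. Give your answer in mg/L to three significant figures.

C_s ≈ 7.43 mg/L

At sea level: C_s = 14.652 − 0.41022×18 + 0.007991×18² − 7.7774×10⁻⁵×18³ = 9.404 mg/L.
Pressure correction: C_s' = 9.404 × 0.790 = 7.429 mg/L.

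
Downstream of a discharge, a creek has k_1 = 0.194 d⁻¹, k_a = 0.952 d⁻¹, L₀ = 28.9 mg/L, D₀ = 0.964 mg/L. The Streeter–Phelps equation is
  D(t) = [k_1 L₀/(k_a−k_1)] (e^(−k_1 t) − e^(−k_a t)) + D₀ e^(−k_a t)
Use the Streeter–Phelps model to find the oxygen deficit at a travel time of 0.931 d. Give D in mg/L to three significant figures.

D ≈ 3.52 mg/L

k_1 L₀/(k_a−k_1) = 0.194×28.9/(0.952−0.194) = 5.607/0.7580 = 7.397 mg/L.
e^(−k_1 t) = e^(−0.194×0.9310) = 0.8348; e^(−k_a t) = e^(−0.952×0.9310) = 0.4122.
D = 7.397 × (0.8348 − 0.4122) + 0.964 × 0.4122 = 3.126 + 0.3973 = 3.523 mg/L.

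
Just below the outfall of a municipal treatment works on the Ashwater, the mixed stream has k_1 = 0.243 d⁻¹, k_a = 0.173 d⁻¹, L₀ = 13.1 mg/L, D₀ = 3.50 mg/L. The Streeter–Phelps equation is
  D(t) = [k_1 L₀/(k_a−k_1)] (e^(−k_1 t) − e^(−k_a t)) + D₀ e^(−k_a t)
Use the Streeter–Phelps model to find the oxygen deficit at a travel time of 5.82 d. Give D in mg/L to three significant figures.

k_1 L₀/(k_a−k_1) = 0.243×13.1/(0.173−0.243) = 3.183/-0.07000 = -45.48 mg/L.
e^(−k_1 t) = e^(−0.243×5.820) = 0.2431; e^(−k_a t) = e^(−0.173×5.820) = 0.3654.
D = -45.48 × (0.2431 − 0.3654) + 3.50 × 0.3654 = 5.560 + 1.279 = 6.839 mg/L.

D ≈ 6.84 mg/L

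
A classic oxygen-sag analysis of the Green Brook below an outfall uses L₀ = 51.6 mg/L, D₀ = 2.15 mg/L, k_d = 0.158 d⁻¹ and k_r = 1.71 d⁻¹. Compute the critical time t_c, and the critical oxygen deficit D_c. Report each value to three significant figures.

t_c ≈ 1.20 d; D_c ≈ 3.95 mg/L

With k_r/k_d = 10.82 and 1 − D₀(k_r−k_d)/(k_d L₀) = 0.5907,
t_c = ln(10.82 × 0.5907) / (1.71 − 0.158) = ln(6.393) / 1.552 = 1.855/1.552 = 1.195 d.
L(t_c) = L₀ e^(−k_d t_c) = 51.6 × 0.8279 = 42.72 mg/L, and at the critical point k_r D_c = k_d L, so D_c = (0.158/1.71) × 42.72 = 3.947 mg/L.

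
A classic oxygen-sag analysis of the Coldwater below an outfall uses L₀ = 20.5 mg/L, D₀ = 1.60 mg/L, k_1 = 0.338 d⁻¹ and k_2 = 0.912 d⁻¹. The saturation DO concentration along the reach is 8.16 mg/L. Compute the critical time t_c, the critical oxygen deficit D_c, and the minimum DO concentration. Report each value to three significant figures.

At the critical point dD/dt = 0, so k_1 L₀ e^(−k_1 t) = k_2 D. Substituting D(t) from the Streeter–Phelps equation and solving for t gives
t_c = ln[(k_2/k_1)(1 − D₀(k_2−k_1)/(k_1 L₀))] / (k_2−k_1).
Here k_2−k_1 = 0.5740 d⁻¹ and 1 − D₀(k_2−k_1)/(k_1 L₀) = 1 − 1.60×0.5740/(0.338×20.5) = 0.8675, so
t_c = ln(2.698 × 0.8675) / 0.5740 = 0.8504 / 0.5740 = 1.482 d.
L(t_c) = L₀ e^(−k_1 t_c) = 20.5 × 0.6061 = 12.42 mg/L, and at the critical point k_2 D_c = k_1 L, so D_c = (0.338/0.912) × 12.42 = 4.605 mg/L.
Minimum DO = C_s − D_c = 8.16 − 4.605 = 3.555 mg/L.

t_c ≈ 1.48 d; D_c ≈ 4.60 mg/L; min DO ≈ 3.56 mg/L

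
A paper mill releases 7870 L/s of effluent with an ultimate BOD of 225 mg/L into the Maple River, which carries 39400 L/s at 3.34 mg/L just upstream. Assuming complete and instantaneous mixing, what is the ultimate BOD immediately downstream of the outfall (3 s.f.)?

Flow-weighted mixing: C = (Q_r C_r + Q_w C_w)/(Q_r + Q_w)
= (39400×3.34 + 7870×225)/(39400 + 7870) = 1.902×10^6/47270 = 40.24 mg/L.

40.2 mg/L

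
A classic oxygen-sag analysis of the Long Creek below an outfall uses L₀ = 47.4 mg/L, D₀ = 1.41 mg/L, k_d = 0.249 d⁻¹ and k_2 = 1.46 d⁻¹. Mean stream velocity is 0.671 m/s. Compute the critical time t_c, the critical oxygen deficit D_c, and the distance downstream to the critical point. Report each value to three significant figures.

t_c ≈ 1.33 d; D_c ≈ 5.80 mg/L; x_c ≈ 77.2 km

With k_2/k_d = 5.863 and 1 − D₀(k_2−k_d)/(k_d L₀) = 0.8553,
t_c = ln(5.863 × 0.8553) / (1.46 − 0.249) = ln(5.015) / 1.211 = 1.612/1.211 = 1.332 d.
L(t_c) = L₀ e^(−k_d t_c) = 47.4 × 0.7178 = 34.02 mg/L, and at the critical point k_2 D_c = k_d L, so D_c = (0.249/1.46) × 34.02 = 5.803 mg/L.
x_c = v t_c = 0.671 m/s × 1.332 d × 86400 s/d = 77190 m ≈ 77.2 km.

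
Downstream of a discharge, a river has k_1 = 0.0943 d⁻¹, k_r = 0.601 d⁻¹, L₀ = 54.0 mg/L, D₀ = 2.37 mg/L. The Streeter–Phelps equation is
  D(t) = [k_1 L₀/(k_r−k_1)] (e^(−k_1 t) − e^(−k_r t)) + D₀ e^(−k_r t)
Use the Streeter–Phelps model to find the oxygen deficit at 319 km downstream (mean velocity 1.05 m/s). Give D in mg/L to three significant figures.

D ≈ 6.29 mg/L

Travel time t = x/v = 319 km / (1.05 m/s) = 319000 m / 1.05 m/s = 303800 s = 3.516 d.
k_1 L₀/(k_r−k_1) = 0.0943×54.0/(0.601−0.0943) = 5.092/0.5067 = 10.05 mg/L.
e^(−k_1 t) = e^(−0.0943×3.516) = 0.7178; e^(−k_r t) = e^(−0.601×3.516) = 0.1208.
D = 10.05 × (0.7178 − 0.1208) + 2.37 × 0.1208 = 5.999 + 0.2864 = 6.286 mg/L.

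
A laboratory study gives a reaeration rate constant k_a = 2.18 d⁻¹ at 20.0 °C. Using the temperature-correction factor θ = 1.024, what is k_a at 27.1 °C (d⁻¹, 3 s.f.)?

k_a ≈ 2.58 d⁻¹

k_a(T₂) = k_a(T₁) · θ^(T₂−T₁) = 2.18 × 1.024^(27.1−20.0)
= 2.18 × 1.024^7.10 = 2.18 × 1.183 = 2.580 d⁻¹.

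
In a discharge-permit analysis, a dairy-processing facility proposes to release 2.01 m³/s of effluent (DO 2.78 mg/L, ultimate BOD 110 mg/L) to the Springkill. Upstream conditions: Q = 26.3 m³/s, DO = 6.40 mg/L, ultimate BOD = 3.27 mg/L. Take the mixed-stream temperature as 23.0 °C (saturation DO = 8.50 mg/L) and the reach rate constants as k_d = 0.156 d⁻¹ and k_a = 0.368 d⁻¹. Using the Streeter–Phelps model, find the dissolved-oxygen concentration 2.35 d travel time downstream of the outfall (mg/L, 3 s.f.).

DO ≈ 5.34 mg/L

Mixed DO = (26.3×6.40 + 2.01×2.78)/(26.3+2.01) = 173.9/28.31 = 6.143 mg/L.
Mixed L₀ = (26.3×3.27 + 2.01×110)/(28.31) = 307.1/28.31 = 10.85 mg/L.
Initial deficit D₀ = C_s − DO₀ = 8.50 − 6.143 = 2.357 mg/L.
D(2.35) = [0.156×10.85/(0.368−0.156)](e^(−0.156×2.35) − e^(−0.368×2.35)) + 2.357 e^(−0.368×2.35)
= 7.982 × (0.6931 − 0.4211) + 2.357 × 0.4211 = 3.163 mg/L.
DO = 8.50 − 3.163 = 5.337 mg/L.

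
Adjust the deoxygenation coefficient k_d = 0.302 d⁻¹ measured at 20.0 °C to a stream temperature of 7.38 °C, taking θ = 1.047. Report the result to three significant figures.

k_d ≈ 0.169 d⁻¹

k_d(T₂) = k_d(T₁) · θ^(T₂−T₁) = 0.302 × 1.047^(7.38−20.0)
= 0.302 × 1.047^-12.6 = 0.302 × 0.5601 = 0.1692 d⁻¹.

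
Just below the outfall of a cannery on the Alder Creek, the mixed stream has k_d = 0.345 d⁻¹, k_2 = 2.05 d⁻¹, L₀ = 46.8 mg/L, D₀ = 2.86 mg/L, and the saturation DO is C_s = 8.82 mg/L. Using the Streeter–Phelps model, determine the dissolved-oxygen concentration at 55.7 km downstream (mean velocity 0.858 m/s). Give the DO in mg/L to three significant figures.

Travel time t = x/v = 55.7 km / (0.858 m/s) = 55700 m / 0.858 m/s = 64920 s = 0.7514 d.
k_d L₀/(k_2−k_d) = 0.345×46.8/(2.05−0.345) = 16.15/1.705 = 9.470 mg/L.
e^(−k_d t) = e^(−0.345×0.7514) = 0.7717; e^(−k_2 t) = e^(−2.05×0.7514) = 0.2143.
D = 9.470 × (0.7717 − 0.2143) + 2.86 × 0.2143 = 5.278 + 0.6129 = 5.891 mg/L.
DO = C_s − D = 8.82 − 5.891 = 2.929 mg/L.

DO ≈ 2.93 mg/L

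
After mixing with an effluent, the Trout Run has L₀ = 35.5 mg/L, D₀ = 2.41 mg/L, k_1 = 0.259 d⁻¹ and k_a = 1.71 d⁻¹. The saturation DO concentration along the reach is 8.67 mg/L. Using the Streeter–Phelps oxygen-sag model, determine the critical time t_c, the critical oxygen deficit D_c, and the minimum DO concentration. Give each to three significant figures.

t_c ≈ 0.971 d; D_c ≈ 4.18 mg/L; min DO ≈ 4.49 mg/L

t_c = [1/(k_a−k_1)] ln[(k_a/k_1)(1 − D₀(k_a−k_1)/(k_1 L₀))]
= [1/(1.71−0.259)] ln[(1.71/0.259)(1 − 2.41×1.451/(0.259×35.5))]
= (1/1.451) ln[6.602 × 0.6197] = 0.6892 × ln(4.091) = 0.6892 × 1.409 = 0.9710 d.
L(t_c) = L₀ e^(−k_1 t_c) = 35.5 × 0.7777 = 27.61 mg/L, and at the critical point k_a D_c = k_1 L, so D_c = (0.259/1.71) × 27.61 = 4.181 mg/L.
Minimum DO = C_s − D_c = 8.67 − 4.181 = 4.489 mg/L.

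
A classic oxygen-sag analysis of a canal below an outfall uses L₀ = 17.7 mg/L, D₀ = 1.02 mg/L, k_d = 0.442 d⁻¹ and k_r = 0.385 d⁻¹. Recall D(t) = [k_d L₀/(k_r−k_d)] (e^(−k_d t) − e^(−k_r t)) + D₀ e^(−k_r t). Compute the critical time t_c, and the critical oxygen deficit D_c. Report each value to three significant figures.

With k_r/k_d = 0.8710 and 1 − D₀(k_r−k_d)/(k_d L₀) = 1.007,
t_c = ln(0.8710 × 1.007) / (0.385 − 0.442) = ln(0.8775) / -0.05700 = -0.1307/-0.05700 = 2.292 d.
D_c = (k_d/k_r) L₀ e^(−k_d t_c) = (0.442/0.385) × 17.7 × e^(−0.442×2.292) = 1.148 × 17.7 × 0.3631 = 7.377 mg/L.

t_c ≈ 2.29 d; D_c ≈ 7.38 mg/L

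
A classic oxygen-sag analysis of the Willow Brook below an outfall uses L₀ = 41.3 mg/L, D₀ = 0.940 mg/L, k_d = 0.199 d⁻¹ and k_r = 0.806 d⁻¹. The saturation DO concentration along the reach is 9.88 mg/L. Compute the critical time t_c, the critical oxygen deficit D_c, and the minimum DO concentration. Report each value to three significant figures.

t_c ≈ 2.19 d; D_c ≈ 6.60 mg/L; min DO ≈ 3.28 mg/L

With k_r/k_d = 4.050 and 1 − D₀(k_r−k_d)/(k_d L₀) = 0.9306,
t_c = ln(4.050 × 0.9306) / (0.806 − 0.199) = ln(3.769) / 0.6070 = 1.327/0.6070 = 2.186 d.
D_c = (k_d/k_r) L₀ e^(−k_d t_c) = (0.199/0.806) × 41.3 × e^(−0.199×2.186) = 0.2469 × 41.3 × 0.6473 = 6.600 mg/L.
Minimum DO = C_s − D_c = 9.88 − 6.600 = 3.280 mg/L.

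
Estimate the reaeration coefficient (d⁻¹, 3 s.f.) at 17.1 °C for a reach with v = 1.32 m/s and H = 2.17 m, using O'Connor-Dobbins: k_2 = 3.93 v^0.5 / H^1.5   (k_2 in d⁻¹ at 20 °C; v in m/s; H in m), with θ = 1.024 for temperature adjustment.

k_2(20) = 3.93 × 1.32^0.5 / 2.17^1.5 = 3.93 × 1.149 / 3.197 = 1.413 d⁻¹.
k_2(17.1) = 1.413 × 1.024^(17.1−20) = 1.413 × 0.9335 = 1.319 d⁻¹.

k_2 ≈ 1.32 d⁻¹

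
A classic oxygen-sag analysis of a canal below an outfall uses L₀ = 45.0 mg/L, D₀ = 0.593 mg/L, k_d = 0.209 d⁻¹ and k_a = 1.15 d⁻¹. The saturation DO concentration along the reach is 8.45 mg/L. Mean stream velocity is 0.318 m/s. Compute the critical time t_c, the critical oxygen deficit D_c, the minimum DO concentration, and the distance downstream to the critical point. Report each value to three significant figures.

At the critical point dD/dt = 0, so k_d L₀ e^(−k_d t) = k_a D. Substituting D(t) from the Streeter–Phelps equation and solving for t gives
t_c = ln[(k_a/k_d)(1 − D₀(k_a−k_d)/(k_d L₀))] / (k_a−k_d).
Here k_a−k_d = 0.9410 d⁻¹ and 1 − D₀(k_a−k_d)/(k_d L₀) = 1 − 0.593×0.9410/(0.209×45.0) = 0.9407, so
t_c = ln(5.502 × 0.9407) / 0.9410 = 1.644 / 0.9410 = 1.747 d.
L(t_c) = L₀ e^(−k_d t_c) = 45.0 × 0.6941 = 31.23 mg/L, and at the critical point k_a D_c = k_d L, so D_c = (0.209/1.15) × 31.23 = 5.677 mg/L.
Minimum DO = C_s − D_c = 8.45 − 5.677 = 2.773 mg/L.
x_c = v t_c = 0.318 m/s × 1.747 d × 86400 s/d = 48000 m ≈ 48.0 km.

t_c ≈ 1.75 d; D_c ≈ 5.68 mg/L; min DO ≈ 2.77 mg/L; x_c ≈ 48.0 km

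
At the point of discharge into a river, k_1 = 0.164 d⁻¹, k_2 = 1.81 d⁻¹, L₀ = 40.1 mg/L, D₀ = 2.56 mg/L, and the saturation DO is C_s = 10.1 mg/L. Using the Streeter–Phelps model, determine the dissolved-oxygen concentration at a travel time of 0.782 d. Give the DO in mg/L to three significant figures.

k_1 L₀/(k_2−k_1) = 0.164×40.1/(1.81−0.164) = 6.576/1.646 = 3.995 mg/L.
e^(−k_1 t) = e^(−0.164×0.7820) = 0.8796; e^(−k_2 t) = e^(−1.81×0.7820) = 0.2428.
D = 3.995 × (0.8796 − 0.2428) + 2.56 × 0.2428 = 2.544 + 0.6216 = 3.166 mg/L.
DO = C_s − D = 10.1 − 3.166 = 6.934 mg/L.

DO ≈ 6.93 mg/L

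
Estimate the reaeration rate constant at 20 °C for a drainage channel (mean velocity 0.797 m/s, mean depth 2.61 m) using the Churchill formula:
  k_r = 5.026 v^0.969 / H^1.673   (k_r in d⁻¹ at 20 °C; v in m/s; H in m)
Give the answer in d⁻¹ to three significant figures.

k_r ≈ 0.810 d⁻¹

k_r = 5.026 × 0.797^0.969 / 2.61^1.673 = 5.026 × 0.8026 / 4.978 = 0.8104 d⁻¹.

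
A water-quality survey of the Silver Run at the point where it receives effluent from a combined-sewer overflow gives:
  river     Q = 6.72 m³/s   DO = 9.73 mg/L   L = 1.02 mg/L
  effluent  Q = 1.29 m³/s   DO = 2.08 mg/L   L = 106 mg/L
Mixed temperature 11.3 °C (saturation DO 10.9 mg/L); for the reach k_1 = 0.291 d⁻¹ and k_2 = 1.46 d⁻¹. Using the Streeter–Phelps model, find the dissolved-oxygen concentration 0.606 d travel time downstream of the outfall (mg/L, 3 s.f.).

DO ≈ 8.01 mg/L

Mixed DO = (6.72×9.73 + 1.29×2.08)/(6.72+1.29) = 68.07/8.010 = 8.498 mg/L.
Mixed L₀ = (6.72×1.02 + 1.29×106)/(8.010) = 143.6/8.010 = 17.93 mg/L.
Initial deficit D₀ = C_s − DO₀ = 10.9 − 8.498 = 2.402 mg/L.
D(0.606) = [0.291×17.93/(1.46−0.291)](e^(−0.291×0.606) − e^(−1.46×0.606)) + 2.402 e^(−1.46×0.606)
= 4.463 × (0.8383 − 0.4128) + 2.402 × 0.4128 = 2.890 mg/L.
DO = 10.9 − 2.890 = 8.010 mg/L.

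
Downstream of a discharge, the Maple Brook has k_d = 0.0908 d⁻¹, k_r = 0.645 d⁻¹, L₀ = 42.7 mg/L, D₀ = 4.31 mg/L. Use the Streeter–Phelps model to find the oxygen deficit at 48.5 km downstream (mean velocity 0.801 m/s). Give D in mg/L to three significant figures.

Travel time t = x/v = 48.5 km / (0.801 m/s) = 48500 m / 0.801 m/s = 60550 s = 0.7008 d.
k_d L₀/(k_r−k_d) = 0.0908×42.7/(0.645−0.0908) = 3.877/0.5542 = 6.996 mg/L.
e^(−k_d t) = e^(−0.0908×0.7008) = 0.9383; e^(−k_r t) = e^(−0.645×0.7008) = 0.6363.
D = 6.996 × (0.9383 − 0.6363) + 4.31 × 0.6363 = 2.113 + 2.743 = 4.855 mg/L.

D ≈ 4.86 mg/L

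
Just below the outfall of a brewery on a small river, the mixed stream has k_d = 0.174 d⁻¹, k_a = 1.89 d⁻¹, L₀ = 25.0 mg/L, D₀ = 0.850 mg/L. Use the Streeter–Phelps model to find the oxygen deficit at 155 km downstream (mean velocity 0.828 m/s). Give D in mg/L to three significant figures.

D ≈ 1.71 mg/L

Travel time t = x/v = 155 km / (0.828 m/s) = 155000 m / 0.828 m/s = 187200 s = 2.167 d.
k_d L₀/(k_a−k_d) = 0.174×25.0/(1.89−0.174) = 4.350/1.716 = 2.535 mg/L.
e^(−k_d t) = e^(−0.174×2.167) = 0.6859; e^(−k_a t) = e^(−1.89×2.167) = 0.01666.
D = 2.535 × (0.6859 − 0.01666) + 0.850 × 0.01666 = 1.697 + 0.01416 = 1.711 mg/L.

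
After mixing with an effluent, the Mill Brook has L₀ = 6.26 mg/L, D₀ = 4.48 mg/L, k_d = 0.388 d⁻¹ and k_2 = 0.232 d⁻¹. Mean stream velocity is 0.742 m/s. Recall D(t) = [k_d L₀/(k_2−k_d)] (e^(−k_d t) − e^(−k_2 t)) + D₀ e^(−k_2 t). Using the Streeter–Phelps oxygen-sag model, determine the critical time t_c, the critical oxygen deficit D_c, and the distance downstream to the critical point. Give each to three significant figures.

With k_2/k_d = 0.5979 and 1 − D₀(k_2−k_d)/(k_d L₀) = 1.288,
t_c = ln(0.5979 × 1.288) / (0.232 − 0.388) = ln(0.7700) / -0.1560 = -0.2614/-0.1560 = 1.676 d.
L(t_c) = L₀ e^(−k_d t_c) = 6.26 × 0.5220 = 3.268 mg/L, and at the critical point k_2 D_c = k_d L, so D_c = (0.388/0.232) × 3.268 = 5.465 mg/L.
x_c = v t_c = 0.742 m/s × 1.676 d × 86400 s/d = 107400 m ≈ 107 km.

t_c ≈ 1.68 d; D_c ≈ 5.46 mg/L; x_c ≈ 107 km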